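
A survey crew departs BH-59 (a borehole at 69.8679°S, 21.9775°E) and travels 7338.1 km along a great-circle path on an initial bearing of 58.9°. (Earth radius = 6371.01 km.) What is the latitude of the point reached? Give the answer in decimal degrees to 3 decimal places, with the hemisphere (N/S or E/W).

12.685°S

δ = d/R = 7338.1/6371.01 = 1.151795 rad
φ₂ = arcsin(sin φ₁ cos δ + cos φ₁ sin δ cos θ)
   = arcsin(-0.93890·0.40685 + 0.34419·0.91350·0.51653) = -12.68471°
λ₂ = λ₁ + atan2(sin θ sin δ cos φ₁, cos δ − sin φ₁ sin φ₂) = 75.27648°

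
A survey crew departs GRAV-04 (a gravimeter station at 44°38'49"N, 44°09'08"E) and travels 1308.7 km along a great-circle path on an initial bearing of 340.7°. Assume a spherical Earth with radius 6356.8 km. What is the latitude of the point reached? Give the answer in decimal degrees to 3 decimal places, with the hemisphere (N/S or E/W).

55.605°N

GRAV-04: φ = +44.64694°, λ = +44.15222°
δ = d/R = 1308.7/6356.8 = 0.205874 rad
φ₂ = arcsin(sin φ₁ cos δ + cos φ₁ sin δ cos θ)
   = arcsin(0.70274·0.97888 + 0.71145·0.20442·0.94380) = 55.60468°
λ₂ = λ₁ + atan2(sin θ sin δ cos φ₁, cos δ − sin φ₁ sin φ₂) = 37.28293°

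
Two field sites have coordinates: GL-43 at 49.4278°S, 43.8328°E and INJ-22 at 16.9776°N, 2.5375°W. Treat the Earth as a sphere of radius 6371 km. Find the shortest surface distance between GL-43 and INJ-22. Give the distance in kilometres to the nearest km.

8676 km

Δφ = 66.4054°,  Δλ = -46.3703°
a = sin²(Δφ/2) + cos φ₁ cos φ₂ sin²(Δλ/2) = 0.396290
c = 2·arcsin(√a) = 1.361859 rad = 78.0288°
d = R·c = 6371 × 1.361859 = 8676.4 km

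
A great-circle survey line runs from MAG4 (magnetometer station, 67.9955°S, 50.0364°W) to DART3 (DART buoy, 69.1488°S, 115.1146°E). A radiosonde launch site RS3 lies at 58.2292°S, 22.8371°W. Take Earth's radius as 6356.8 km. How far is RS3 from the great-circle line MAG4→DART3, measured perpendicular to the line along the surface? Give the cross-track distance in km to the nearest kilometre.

1633 km

δ₁₃ = central angle MAG4→RS3 = 0.270291 rad  (haversine)
θ₁₃ = bearing MAG4→RS3 = 64.334°,  θ₁₂ = bearing MAG4→DART3 = 172.237°
dₓₜ = R·arcsin(sin δ₁₃ · sin(θ₁₃ − θ₁₂)) = 6356.8·arcsin(0.26701·sin(-107.903°)) = -1633.054 km
|dₓₜ| = 1633.054 km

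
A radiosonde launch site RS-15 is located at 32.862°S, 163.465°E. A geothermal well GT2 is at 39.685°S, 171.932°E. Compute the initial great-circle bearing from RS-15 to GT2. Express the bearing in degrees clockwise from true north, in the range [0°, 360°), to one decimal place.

137.4°

Δλ = 8.4670°
y = sin Δλ · cos φ₂ = 0.113311
x = cos φ₁ sin φ₂ − sin φ₁ cos φ₂ cos Δλ = -0.123354
θ = atan2(y, x) = 137.4299° → 137.4299° (mod 360°)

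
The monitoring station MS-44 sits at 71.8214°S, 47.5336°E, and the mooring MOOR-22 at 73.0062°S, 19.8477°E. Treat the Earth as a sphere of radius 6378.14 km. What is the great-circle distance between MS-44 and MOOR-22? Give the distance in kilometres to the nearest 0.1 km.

931.8 km

Δφ = -1.1848°,  Δλ = -27.6859°
a = sin²(Δφ/2) + cos φ₁ cos φ₂ sin²(Δλ/2) = 0.005327
c = 2·arcsin(√a) = 0.146098 rad = 8.3708°
d = R·c = 6378.14 × 0.146098 = 931.8 km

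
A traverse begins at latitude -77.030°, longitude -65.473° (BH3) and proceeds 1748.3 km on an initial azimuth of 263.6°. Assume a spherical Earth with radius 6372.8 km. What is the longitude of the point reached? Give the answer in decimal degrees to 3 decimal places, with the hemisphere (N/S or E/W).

120.744°W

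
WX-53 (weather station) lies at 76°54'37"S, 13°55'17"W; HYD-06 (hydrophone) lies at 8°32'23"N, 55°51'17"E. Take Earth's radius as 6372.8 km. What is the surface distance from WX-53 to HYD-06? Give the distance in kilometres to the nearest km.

WX-53: φ = -76.91028°, λ = -13.92139°
HYD-06: φ = +8.53972°, λ = +55.85472°
Δφ = 85.4500°,  Δλ = 69.7761°
a = sin²(Δφ/2) + cos φ₁ cos φ₂ sin²(Δλ/2) = 0.533607
c = 2·arcsin(√a) = 1.638061 rad = 93.8540°
d = R·c = 6372.8 × 1.638061 = 10439.0 km

10439 km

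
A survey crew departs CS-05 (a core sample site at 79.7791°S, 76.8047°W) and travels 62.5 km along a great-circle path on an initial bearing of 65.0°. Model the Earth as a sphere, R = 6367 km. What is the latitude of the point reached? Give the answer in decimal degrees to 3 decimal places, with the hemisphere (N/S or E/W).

δ = d/R = 62.5/6367 = 0.009816 rad
φ₂ = arcsin(sin φ₁ cos δ + cos φ₁ sin δ cos θ)
   = arcsin(-0.98413·0.99995 + 0.17744·0.00982·0.42262) = -79.52912°
λ₂ = λ₁ + atan2(sin θ sin δ cos φ₁, cos δ − sin φ₁ sin φ₂) = -73.99881°

79.529°S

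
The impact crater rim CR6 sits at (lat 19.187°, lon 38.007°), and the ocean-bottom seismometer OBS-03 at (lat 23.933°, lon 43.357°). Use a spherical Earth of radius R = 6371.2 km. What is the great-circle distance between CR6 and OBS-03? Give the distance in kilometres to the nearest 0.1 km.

Δφ = 4.7460°,  Δλ = 5.3500°
a = sin²(Δφ/2) + cos φ₁ cos φ₂ sin²(Δλ/2) = 0.003595
c = 2·arcsin(√a) = 0.119983 rad = 6.8745°
d = R·c = 6371.2 × 0.119983 = 764.4 km

764.4 km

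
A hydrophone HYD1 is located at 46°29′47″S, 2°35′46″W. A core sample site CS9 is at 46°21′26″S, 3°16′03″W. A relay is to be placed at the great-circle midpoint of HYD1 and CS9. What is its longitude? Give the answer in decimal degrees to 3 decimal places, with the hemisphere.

HYD1: φ = -46.49639°, λ = -2.59611°
CS9: φ = -46.35722°, λ = -3.26750°
Bx = cos φ₂ cos Δλ = 0.690113,  By = cos φ₂ sin Δλ = -0.008087
φₘ = atan2(sin φ₁ + sin φ₂, √((cos φ₁ + Bx)² + By²)) = -46.42730°
λₘ = λ₁ + atan2(By, cos φ₁ + Bx) = -2.93223°

2.932°W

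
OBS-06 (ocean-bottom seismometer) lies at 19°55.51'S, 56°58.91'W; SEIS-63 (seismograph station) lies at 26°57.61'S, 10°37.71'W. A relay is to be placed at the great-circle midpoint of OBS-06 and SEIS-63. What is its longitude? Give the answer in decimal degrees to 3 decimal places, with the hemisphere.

34.459°W

OBS-06: φ = -19.92517°, λ = -56.98183°
SEIS-63: φ = -26.96017°, λ = -10.62850°
Bx = cos φ₂ cos Δλ = 0.615199,  By = cos φ₂ sin Δλ = 0.644969
φₘ = atan2(sin φ₁ + sin φ₂, √((cos φ₁ + Bx)² + By²)) = -25.25137°
λₘ = λ₁ + atan2(By, cos φ₁ + Bx) = -34.45896°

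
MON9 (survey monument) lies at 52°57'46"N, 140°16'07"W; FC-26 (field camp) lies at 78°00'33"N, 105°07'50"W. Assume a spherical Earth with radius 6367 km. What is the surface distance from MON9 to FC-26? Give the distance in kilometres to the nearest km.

3109 km

MON9: φ = +52.96278°, λ = -140.26861°
FC-26: φ = +78.00917°, λ = -105.13056°
Δφ = 25.0464°,  Δλ = 35.1381°
a = sin²(Δφ/2) + cos φ₁ cos φ₂ sin²(Δλ/2) = 0.058419
c = 2·arcsin(√a) = 0.488237 rad = 27.9739°
d = R·c = 6367 × 0.488237 = 3108.6 km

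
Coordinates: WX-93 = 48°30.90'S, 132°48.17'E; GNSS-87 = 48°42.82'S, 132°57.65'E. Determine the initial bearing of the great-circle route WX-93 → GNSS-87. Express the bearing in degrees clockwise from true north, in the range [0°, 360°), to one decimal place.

152.3°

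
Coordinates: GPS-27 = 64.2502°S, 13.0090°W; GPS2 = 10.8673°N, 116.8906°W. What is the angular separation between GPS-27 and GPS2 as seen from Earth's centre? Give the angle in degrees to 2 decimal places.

Δφ = 75.1175°,  Δλ = -103.8816°
a = sin²(Δφ/2) + cos φ₁ cos φ₂ sin²(Δλ/2) = 0.636087
c = 2·arcsin(√a) = 1.846448 rad = 105.7937°

105.79°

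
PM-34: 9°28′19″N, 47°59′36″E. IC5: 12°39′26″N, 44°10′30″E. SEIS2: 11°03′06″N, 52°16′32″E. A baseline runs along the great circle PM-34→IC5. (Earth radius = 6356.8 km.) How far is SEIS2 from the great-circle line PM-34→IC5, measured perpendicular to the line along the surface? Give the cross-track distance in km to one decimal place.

439.2 km

PM-34: φ = +9.47194°, λ = +47.99333°
IC5: φ = +12.65722°, λ = +44.17500°
SEIS2: φ = +11.05167°, λ = +52.27556°
δ₁₃ = central angle PM-34→SEIS2 = 0.078539 rad  (haversine)
θ₁₃ = bearing PM-34→SEIS2 = 69.077°,  θ₁₂ = bearing PM-34→IC5 = 310.717°
dₓₜ = R·arcsin(sin δ₁₃ · sin(θ₁₃ − θ₁₂)) = 6356.8·arcsin(0.07846·sin(-241.641°)) = 439.236 km
|dₓₜ| = 439.236 km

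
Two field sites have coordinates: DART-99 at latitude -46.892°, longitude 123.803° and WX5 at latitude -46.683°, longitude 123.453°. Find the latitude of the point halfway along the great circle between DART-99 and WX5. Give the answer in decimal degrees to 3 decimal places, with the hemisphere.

46.788°S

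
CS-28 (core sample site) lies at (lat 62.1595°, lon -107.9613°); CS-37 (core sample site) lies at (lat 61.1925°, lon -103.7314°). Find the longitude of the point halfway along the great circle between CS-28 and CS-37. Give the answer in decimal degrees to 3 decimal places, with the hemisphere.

105.813°W

Bx = cos φ₂ cos Δλ = 0.480556,  By = cos φ₂ sin Δλ = 0.035542
φₘ = atan2(sin φ₁ + sin φ₂, √((cos φ₁ + Bx)² + By²)) = 61.69230°
λₘ = λ₁ + atan2(By, cos φ₁ + Bx) = -105.81322°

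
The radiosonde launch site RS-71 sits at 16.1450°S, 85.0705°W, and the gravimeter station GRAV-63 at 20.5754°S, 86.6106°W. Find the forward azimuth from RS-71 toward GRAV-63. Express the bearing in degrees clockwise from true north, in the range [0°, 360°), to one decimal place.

198.0°

Δλ = -1.5401°
y = sin Δλ · cos φ₂ = -0.025162
x = cos φ₁ sin φ₂ − sin φ₁ cos φ₂ cos Δλ = -0.077342
θ = atan2(y, x) = -161.9784° → 198.0216° (mod 360°)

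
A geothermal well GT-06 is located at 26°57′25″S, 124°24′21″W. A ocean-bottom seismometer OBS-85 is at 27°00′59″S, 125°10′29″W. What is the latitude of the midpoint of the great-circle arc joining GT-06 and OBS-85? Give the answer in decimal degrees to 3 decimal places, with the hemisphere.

26.987°S

GT-06: φ = -26.95694°, λ = -124.40583°
OBS-85: φ = -27.01639°, λ = -125.17472°
Bx = cos φ₂ cos Δλ = 0.890796,  By = cos φ₂ sin Δλ = -0.011955
φₘ = atan2(sin φ₁ + sin φ₂, √((cos φ₁ + Bx)² + By²)) = -26.98719°
λₘ = λ₁ + atan2(By, cos φ₁ + Bx) = -124.79018°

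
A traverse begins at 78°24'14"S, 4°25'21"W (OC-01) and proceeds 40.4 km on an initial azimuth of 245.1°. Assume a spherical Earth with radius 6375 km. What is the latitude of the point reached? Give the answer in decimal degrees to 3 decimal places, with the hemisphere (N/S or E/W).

78.552°S

OC-01: φ = -78.40389°, λ = -4.42250°
δ = d/R = 40.4/6375 = 0.006337 rad
φ₂ = arcsin(sin φ₁ cos δ + cos φ₁ sin δ cos θ)
   = arcsin(-0.97959·0.99998 + 0.20101·0.00634·-0.42104) = -78.55209°
λ₂ = λ₁ + atan2(sin θ sin δ cos φ₁, cos δ − sin φ₁ sin φ₂) = -6.08209°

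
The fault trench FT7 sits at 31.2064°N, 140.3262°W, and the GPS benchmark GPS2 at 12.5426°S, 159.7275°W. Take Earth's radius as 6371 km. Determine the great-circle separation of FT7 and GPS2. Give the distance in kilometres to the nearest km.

Δφ = -43.7490°,  Δλ = -19.4013°
a = sin²(Δφ/2) + cos φ₁ cos φ₂ sin²(Δλ/2) = 0.162517
c = 2·arcsin(√a) = 0.829877 rad = 47.5484°
d = R·c = 6371 × 0.829877 = 5287.1 km

5287 km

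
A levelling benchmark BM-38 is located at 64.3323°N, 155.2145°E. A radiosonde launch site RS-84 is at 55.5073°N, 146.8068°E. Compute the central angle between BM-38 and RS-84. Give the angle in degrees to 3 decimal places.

9.760°

Δφ = -8.8250°,  Δλ = -8.4077°
a = sin²(Δφ/2) + cos φ₁ cos φ₂ sin²(Δλ/2) = 0.007237
c = 2·arcsin(√a) = 0.170351 rad = 9.7604°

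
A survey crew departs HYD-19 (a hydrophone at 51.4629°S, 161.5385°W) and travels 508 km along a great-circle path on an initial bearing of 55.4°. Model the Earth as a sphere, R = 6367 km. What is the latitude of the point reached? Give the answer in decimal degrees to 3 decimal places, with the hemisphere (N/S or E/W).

48.722°S

δ = d/R = 508/6367 = 0.079786 rad
φ₂ = arcsin(sin φ₁ cos δ + cos φ₁ sin δ cos θ)
   = arcsin(-0.78220·0.99682 + 0.62302·0.07970·0.56784) = -48.72219°
λ₂ = λ₁ + atan2(sin θ sin δ cos φ₁, cos δ − sin φ₁ sin φ₂) = -155.83124°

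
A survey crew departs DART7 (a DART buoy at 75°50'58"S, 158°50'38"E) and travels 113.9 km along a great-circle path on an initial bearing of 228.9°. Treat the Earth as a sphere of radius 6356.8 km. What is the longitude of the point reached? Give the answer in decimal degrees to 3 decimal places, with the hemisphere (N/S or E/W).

155.528°E

DART7: φ = -75.84944°, λ = +158.84389°
δ = d/R = 113.9/6356.8 = 0.017918 rad
φ₂ = arcsin(sin φ₁ cos δ + cos φ₁ sin δ cos θ)
   = arcsin(-0.96966·0.99984 + 0.24447·0.01792·-0.65738) = -76.50258°
λ₂ = λ₁ + atan2(sin θ sin δ cos φ₁, cos δ − sin φ₁ sin φ₂) = 155.52767°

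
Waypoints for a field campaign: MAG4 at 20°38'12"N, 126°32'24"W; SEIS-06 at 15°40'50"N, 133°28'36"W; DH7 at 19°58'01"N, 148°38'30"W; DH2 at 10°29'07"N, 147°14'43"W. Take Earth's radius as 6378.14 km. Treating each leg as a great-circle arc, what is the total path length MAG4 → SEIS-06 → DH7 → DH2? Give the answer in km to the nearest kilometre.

3659 km

MAG4: φ = +20.63667°, λ = -126.54000°
SEIS-06: φ = +15.68056°, λ = -133.47667°
DH7: φ = +19.96694°, λ = -148.64167°
DH2: φ = +10.48528°, λ = -147.24528°
MAG4→SEIS-06: c = 0.143888 rad, d = 917.73 km
SEIS-06→DH7: c = 0.262706 rad, d = 1675.58 km
DH7→DH2: c = 0.167144 rad, d = 1066.07 km
Total = 917.73 + 1675.58 + 1066.07 = 3659.38 km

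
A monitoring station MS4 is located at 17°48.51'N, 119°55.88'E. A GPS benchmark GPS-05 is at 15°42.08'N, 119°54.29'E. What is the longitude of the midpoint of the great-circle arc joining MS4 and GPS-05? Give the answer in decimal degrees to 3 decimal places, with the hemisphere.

MS4: φ = +17.80850°, λ = +119.93133°
GPS-05: φ = +15.70133°, λ = +119.90483°
Bx = cos φ₂ cos Δλ = 0.962685,  By = cos φ₂ sin Δλ = -0.000445
φₘ = atan2(sin φ₁ + sin φ₂, √((cos φ₁ + Bx)² + By²)) = 16.75492°
λₘ = λ₁ + atan2(By, cos φ₁ + Bx) = 119.91801°

119.918°E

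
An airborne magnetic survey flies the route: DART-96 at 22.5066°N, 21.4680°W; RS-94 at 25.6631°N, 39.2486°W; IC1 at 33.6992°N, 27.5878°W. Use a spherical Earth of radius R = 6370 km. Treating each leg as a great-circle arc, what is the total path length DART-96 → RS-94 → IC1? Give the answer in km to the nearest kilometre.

DART-96→RS-94: c = 0.288376 rad, d = 1836.96 km
RS-94→IC1: c = 0.225406 rad, d = 1435.84 km
Total = 1836.96 + 1435.84 = 3272.80 km

3273 km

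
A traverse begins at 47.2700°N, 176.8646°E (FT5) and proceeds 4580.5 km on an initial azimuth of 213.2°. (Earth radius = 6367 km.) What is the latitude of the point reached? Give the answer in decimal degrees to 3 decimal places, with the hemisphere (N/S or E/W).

δ = d/R = 4580.5/6367 = 0.719413 rad
φ₂ = arcsin(sin φ₁ cos δ + cos φ₁ sin δ cos θ)
   = arcsin(0.73456·0.75219 + 0.67854·0.65894·-0.83676) = 10.27627°
λ₂ = λ₁ + atan2(sin θ sin δ cos φ₁, cos δ − sin φ₁ sin φ₂) = 155.35266°

10.276°N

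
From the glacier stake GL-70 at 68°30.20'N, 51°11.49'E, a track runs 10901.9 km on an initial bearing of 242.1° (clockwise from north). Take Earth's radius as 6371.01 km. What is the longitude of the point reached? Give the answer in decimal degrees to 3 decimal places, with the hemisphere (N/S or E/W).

15.345°W

GL-70: φ = +68.50333°, λ = +51.19150°
δ = d/R = 10901.9/6371.01 = 1.711173 rad
φ₂ = arcsin(sin φ₁ cos δ + cos φ₁ sin δ cos θ)
   = arcsin(0.93044·-0.13992 + 0.36645·0.99016·-0.46793) = -17.45569°
λ₂ = λ₁ + atan2(sin θ sin δ cos φ₁, cos δ − sin φ₁ sin φ₂) = -15.34522°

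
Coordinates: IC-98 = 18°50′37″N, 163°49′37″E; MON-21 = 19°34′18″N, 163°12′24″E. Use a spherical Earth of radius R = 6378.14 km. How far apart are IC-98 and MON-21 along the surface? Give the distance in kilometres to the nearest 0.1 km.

104.0 km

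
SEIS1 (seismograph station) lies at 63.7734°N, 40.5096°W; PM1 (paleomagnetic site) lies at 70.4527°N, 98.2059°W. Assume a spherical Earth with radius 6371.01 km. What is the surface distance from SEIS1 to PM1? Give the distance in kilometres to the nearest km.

Δφ = 6.6793°,  Δλ = -57.6963°
a = sin²(Δφ/2) + cos φ₁ cos φ₂ sin²(Δλ/2) = 0.037815
c = 2·arcsin(√a) = 0.391416 rad = 22.4265°
d = R·c = 6371.01 × 0.391416 = 2493.7 km

2494 km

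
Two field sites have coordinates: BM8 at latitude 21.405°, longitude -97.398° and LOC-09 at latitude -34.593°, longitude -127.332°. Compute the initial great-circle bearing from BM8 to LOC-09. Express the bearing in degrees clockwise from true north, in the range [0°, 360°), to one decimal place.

Δλ = -29.9340°
y = sin Δλ · cos φ₂ = -0.410781
x = cos φ₁ sin φ₂ − sin φ₁ cos φ₂ cos Δλ = -0.788940
θ = atan2(y, x) = -152.4951° → 207.5049° (mod 360°)

207.5°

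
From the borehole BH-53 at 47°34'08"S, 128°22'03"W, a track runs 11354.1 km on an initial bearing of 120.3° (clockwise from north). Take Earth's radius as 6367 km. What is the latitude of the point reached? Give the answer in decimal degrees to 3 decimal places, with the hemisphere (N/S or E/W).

10.201°S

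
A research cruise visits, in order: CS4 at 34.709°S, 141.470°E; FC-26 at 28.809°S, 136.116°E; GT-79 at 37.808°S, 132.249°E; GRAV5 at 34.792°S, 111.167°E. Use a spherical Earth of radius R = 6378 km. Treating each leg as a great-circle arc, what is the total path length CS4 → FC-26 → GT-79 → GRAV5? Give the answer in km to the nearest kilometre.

CS4→FC-26: c = 0.130013 rad, d = 829.22 km
FC-26→GT-79: c = 0.166837 rad, d = 1064.09 km
GT-79→GRAV5: c = 0.300507 rad, d = 1916.63 km
Total = 829.22 + 1064.09 + 1916.63 = 3809.94 km

3810 km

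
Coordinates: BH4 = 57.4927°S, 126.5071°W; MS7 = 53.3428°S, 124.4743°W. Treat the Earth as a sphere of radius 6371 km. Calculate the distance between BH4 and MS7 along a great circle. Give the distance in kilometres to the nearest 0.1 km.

478.9 km

Δφ = 4.1499°,  Δλ = 2.0328°
a = sin²(Δφ/2) + cos φ₁ cos φ₂ sin²(Δλ/2) = 0.001412
c = 2·arcsin(√a) = 0.075168 rad = 4.3068°
d = R·c = 6371 × 0.075168 = 478.9 km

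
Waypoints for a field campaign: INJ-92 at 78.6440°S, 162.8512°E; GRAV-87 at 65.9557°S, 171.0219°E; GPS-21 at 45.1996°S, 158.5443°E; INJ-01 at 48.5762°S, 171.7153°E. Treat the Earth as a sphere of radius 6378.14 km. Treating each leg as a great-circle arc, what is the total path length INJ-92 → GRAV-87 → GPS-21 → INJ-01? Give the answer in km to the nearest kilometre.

4934 km

INJ-92→GRAV-87: c = 0.225130 rad, d = 1435.91 km
GRAV-87→GPS-21: c = 0.380938 rad, d = 2429.68 km
GPS-21→INJ-01: c = 0.167527 rad, d = 1068.51 km
Total = 1435.91 + 2429.68 + 1068.51 = 4934.10 km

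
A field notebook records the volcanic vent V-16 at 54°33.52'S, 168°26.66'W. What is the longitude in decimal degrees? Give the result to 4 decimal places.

168° + 26.66′/60 = 168 + 0.44433 = 168.4443°

168.4443°W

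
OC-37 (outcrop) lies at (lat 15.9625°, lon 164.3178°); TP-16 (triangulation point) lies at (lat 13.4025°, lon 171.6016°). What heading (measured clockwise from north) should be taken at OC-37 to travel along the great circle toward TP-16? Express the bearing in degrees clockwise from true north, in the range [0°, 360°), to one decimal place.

Δλ = 7.2838°
y = sin Δλ · cos φ₂ = 0.123331
x = cos φ₁ sin φ₂ − sin φ₁ cos φ₂ cos Δλ = -0.042507
θ = atan2(y, x) = 109.0168° → 109.0168° (mod 360°)

109.0°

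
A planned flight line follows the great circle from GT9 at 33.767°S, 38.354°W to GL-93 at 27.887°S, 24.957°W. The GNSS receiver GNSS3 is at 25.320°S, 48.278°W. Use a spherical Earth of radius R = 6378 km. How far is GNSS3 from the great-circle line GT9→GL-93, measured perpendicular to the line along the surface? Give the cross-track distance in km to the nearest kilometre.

1219 km

δ₁₃ = central angle GT9→GNSS3 = 0.210587 rad  (haversine)
θ₁₃ = bearing GT9→GNSS3 = 311.818°,  θ₁₂ = bearing GT9→GL-93 = 66.493°
dₓₜ = R·arcsin(sin δ₁₃ · sin(θ₁₃ − θ₁₂)) = 6378·arcsin(0.20903·sin(245.326°)) = -1218.891 km
|dₓₜ| = 1218.891 km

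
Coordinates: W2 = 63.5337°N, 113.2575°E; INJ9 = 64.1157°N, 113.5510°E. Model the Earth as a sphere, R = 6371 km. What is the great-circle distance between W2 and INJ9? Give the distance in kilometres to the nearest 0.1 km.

66.3 km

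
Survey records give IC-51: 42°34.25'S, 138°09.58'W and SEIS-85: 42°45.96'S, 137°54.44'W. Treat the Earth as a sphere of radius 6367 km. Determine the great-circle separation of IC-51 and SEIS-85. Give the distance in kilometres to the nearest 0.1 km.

IC-51: φ = -42.57083°, λ = -138.15967°
SEIS-85: φ = -42.76600°, λ = -137.90733°
Δφ = -0.1952°,  Δλ = 0.2523°
a = sin²(Δφ/2) + cos φ₁ cos φ₂ sin²(Δλ/2) = 0.000006
c = 2·arcsin(√a) = 0.004700 rad = 0.2693°
d = R·c = 6367 × 0.004700 = 29.9 km

29.9 km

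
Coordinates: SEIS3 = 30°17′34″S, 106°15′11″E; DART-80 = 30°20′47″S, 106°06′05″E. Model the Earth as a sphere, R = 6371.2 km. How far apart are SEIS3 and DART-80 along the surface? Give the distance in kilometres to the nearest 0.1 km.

SEIS3: φ = -30.29278°, λ = +106.25306°
DART-80: φ = -30.34639°, λ = +106.10139°
Δφ = -0.0536°,  Δλ = -0.1517°
a = sin²(Δφ/2) + cos φ₁ cos φ₂ sin²(Δλ/2) = 0.000002
c = 2·arcsin(√a) = 0.002469 rad = 0.1415°
d = R·c = 6371.2 × 0.002469 = 15.7 km

15.7 km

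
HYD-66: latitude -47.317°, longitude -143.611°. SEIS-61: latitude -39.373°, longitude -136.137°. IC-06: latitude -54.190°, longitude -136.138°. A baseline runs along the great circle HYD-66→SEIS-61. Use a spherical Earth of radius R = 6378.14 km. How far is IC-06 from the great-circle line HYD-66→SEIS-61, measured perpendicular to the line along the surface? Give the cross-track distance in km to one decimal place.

863.7 km

δ₁₃ = central angle HYD-66→IC-06 = 0.145423 rad  (haversine)
θ₁₃ = bearing HYD-66→IC-06 = 148.323°,  θ₁₂ = bearing HYD-66→SEIS-61 = 37.013°
dₓₜ = R·arcsin(sin δ₁₃ · sin(θ₁₃ − θ₁₂)) = 6378.14·arcsin(0.14491·sin(111.310°)) = 863.705 km
|dₓₜ| = 863.705 km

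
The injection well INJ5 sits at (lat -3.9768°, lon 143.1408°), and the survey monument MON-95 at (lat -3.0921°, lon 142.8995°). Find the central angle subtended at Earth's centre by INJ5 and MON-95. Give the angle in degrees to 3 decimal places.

0.917°

Δφ = 0.8847°,  Δλ = -0.2413°
a = sin²(Δφ/2) + cos φ₁ cos φ₂ sin²(Δλ/2) = 0.000064
c = 2·arcsin(√a) = 0.016003 rad = 0.9169°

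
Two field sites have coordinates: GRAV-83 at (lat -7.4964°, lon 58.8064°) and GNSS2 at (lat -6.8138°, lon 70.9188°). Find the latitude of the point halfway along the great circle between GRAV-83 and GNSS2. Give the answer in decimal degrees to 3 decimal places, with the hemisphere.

7.195°S

Bx = cos φ₂ cos Δλ = 0.970832,  By = cos φ₂ sin Δλ = 0.208348
φₘ = atan2(sin φ₁ + sin φ₂, √((cos φ₁ + Bx)² + By²)) = -7.19484°
λₘ = λ₁ + atan2(By, cos φ₁ + Bx) = 64.86715°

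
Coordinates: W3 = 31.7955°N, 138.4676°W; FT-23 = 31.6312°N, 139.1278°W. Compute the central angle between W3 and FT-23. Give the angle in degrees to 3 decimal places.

Δφ = -0.1643°,  Δλ = -0.6602°
a = sin²(Δφ/2) + cos φ₁ cos φ₂ sin²(Δλ/2) = 0.000026
c = 2·arcsin(√a) = 0.010213 rad = 0.5852°

0.585°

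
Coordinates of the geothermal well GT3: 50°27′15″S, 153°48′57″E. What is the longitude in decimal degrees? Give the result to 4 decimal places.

153.8158°E

153° + 48′/60 + 57″/3600 = 153 + 0.80000 + 0.01583 = 153.8158°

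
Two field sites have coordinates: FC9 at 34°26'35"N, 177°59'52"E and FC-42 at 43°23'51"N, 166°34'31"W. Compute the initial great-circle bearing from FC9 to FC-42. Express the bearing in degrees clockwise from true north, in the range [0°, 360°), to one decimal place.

FC9: φ = +34.44306°, λ = +177.99778°
FC-42: φ = +43.39750°, λ = -166.57528°
Δλ = 15.4269°
y = sin Δλ · cos φ₂ = 0.193284
x = cos φ₁ sin φ₂ − sin φ₁ cos φ₂ cos Δλ = 0.170456
θ = atan2(y, x) = 48.5911° → 48.5911° (mod 360°)

48.6°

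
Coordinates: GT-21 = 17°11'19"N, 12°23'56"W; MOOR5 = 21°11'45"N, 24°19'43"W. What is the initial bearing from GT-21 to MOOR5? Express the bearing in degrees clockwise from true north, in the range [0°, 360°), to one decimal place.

291.5°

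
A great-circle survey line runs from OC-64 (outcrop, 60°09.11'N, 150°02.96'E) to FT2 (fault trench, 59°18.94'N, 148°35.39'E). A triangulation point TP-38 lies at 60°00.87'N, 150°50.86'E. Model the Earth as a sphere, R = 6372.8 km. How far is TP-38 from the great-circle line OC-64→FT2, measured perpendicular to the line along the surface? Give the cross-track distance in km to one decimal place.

43.0 km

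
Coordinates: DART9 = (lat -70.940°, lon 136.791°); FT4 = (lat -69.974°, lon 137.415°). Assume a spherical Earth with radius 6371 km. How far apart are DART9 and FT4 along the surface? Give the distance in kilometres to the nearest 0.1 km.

Δφ = 0.9660°,  Δλ = 0.6240°
a = sin²(Δφ/2) + cos φ₁ cos φ₂ sin²(Δλ/2) = 0.000074
c = 2·arcsin(√a) = 0.017249 rad = 0.9883°
d = R·c = 6371 × 0.017249 = 109.9 km

109.9 km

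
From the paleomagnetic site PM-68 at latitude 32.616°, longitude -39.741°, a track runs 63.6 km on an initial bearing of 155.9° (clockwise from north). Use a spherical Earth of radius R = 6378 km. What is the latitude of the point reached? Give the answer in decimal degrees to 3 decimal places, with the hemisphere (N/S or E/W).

32.094°N

δ = d/R = 63.6/6378 = 0.009972 rad
φ₂ = arcsin(sin φ₁ cos δ + cos φ₁ sin δ cos θ)
   = arcsin(0.53901·0.99995 + 0.84230·0.00997·-0.91283) = 32.09416°
λ₂ = λ₁ + atan2(sin θ sin δ cos φ₁, cos δ − sin φ₁ sin φ₂) = -39.46562°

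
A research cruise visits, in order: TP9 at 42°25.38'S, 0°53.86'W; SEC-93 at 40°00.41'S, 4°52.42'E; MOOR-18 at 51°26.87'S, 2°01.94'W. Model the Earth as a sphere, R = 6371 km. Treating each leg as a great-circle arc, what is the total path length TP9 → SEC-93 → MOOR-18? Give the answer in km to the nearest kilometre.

1931 km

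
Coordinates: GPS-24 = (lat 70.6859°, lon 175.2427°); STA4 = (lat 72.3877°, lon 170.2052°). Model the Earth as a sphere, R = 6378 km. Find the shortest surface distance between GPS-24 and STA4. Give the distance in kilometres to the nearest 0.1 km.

259.5 km

Δφ = 1.7018°,  Δλ = -5.0375°
a = sin²(Δφ/2) + cos φ₁ cos φ₂ sin²(Δλ/2) = 0.000414
c = 2·arcsin(√a) = 0.040687 rad = 2.3312°
d = R·c = 6378 × 0.040687 = 259.5 km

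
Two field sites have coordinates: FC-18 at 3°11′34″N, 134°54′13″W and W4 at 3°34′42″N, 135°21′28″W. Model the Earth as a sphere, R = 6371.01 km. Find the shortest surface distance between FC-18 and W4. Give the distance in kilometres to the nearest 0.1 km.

66.2 km

FC-18: φ = +3.19278°, λ = -134.90361°
W4: φ = +3.57833°, λ = -135.35778°
Δφ = 0.3856°,  Δλ = -0.4542°
a = sin²(Δφ/2) + cos φ₁ cos φ₂ sin²(Δλ/2) = 0.000027
c = 2·arcsin(√a) = 0.010387 rad = 0.5951°
d = R·c = 6371.01 × 0.010387 = 66.2 km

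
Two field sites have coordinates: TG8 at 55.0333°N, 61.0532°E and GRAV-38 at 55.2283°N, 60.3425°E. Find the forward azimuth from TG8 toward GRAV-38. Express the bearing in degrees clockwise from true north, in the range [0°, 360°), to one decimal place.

Δλ = -0.7107°
y = sin Δλ · cos φ₂ = -0.007074
x = cos φ₁ sin φ₂ − sin φ₁ cos φ₂ cos Δλ = 0.003439
θ = atan2(y, x) = -64.0711° → 295.9289° (mod 360°)

295.9°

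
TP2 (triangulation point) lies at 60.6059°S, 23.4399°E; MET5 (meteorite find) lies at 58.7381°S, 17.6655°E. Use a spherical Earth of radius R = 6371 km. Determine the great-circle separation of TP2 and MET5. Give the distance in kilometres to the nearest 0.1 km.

384.8 km

Δφ = 1.8678°,  Δλ = -5.7744°
a = sin²(Δφ/2) + cos φ₁ cos φ₂ sin²(Δλ/2) = 0.000912
c = 2·arcsin(√a) = 0.060404 rad = 3.4609°
d = R·c = 6371 × 0.060404 = 384.8 km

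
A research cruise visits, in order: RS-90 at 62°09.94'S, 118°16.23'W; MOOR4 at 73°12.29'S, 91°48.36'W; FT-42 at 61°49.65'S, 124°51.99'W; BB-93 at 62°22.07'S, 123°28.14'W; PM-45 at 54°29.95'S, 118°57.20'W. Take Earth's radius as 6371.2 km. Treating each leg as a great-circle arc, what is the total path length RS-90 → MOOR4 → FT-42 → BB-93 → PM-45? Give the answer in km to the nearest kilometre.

4487 km

RS-90: φ = -62.16567°, λ = -118.27050°
MOOR4: φ = -73.20483°, λ = -91.80600°
FT-42: φ = -61.82750°, λ = -124.86650°
BB-93: φ = -62.36783°, λ = -123.46900°
PM-45: φ = -54.49917°, λ = -118.95333°
RS-90→MOOR4: c = 0.256205 rad, d = 1632.33 km
MOOR4→FT-42: c = 0.289937 rad, d = 1847.25 km
FT-42→BB-93: c = 0.014805 rad, d = 94.33 km
BB-93→PM-45: c = 0.143312 rad, d = 913.07 km
Total = 1632.33 + 1847.25 + 94.33 + 913.07 = 4486.97 km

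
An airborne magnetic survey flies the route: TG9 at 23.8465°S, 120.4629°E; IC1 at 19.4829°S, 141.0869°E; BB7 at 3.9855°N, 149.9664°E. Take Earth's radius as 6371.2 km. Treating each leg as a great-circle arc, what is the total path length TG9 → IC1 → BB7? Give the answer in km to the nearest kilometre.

4968 km

TG9→IC1: c = 0.342730 rad, d = 2183.60 km
IC1→BB7: c = 0.437040 rad, d = 2784.47 km
Total = 2183.60 + 2784.47 = 4968.07 km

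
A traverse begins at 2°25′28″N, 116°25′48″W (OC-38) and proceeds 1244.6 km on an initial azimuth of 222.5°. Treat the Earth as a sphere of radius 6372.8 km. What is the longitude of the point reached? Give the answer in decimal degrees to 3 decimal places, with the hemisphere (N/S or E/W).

OC-38: φ = +2.42444°, λ = -116.43000°
δ = d/R = 1244.6/6372.8 = 0.195299 rad
φ₂ = arcsin(sin φ₁ cos δ + cos φ₁ sin δ cos θ)
   = arcsin(0.04230·0.98099 + 0.99910·0.19406·-0.73728) = -5.82267°
λ₂ = λ₁ + atan2(sin θ sin δ cos φ₁, cos δ − sin φ₁ sin φ₂) = -124.00274°

124.003°W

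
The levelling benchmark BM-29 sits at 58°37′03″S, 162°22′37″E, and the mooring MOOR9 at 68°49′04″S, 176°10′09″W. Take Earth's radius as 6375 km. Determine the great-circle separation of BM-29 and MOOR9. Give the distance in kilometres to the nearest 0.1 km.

1534.8 km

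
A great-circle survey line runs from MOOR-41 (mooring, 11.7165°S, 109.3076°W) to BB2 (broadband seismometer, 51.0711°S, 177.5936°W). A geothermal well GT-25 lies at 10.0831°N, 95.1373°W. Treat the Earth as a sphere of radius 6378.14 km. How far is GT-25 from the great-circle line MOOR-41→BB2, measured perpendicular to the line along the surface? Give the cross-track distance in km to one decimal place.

283.7 km

δ₁₃ = central angle MOOR-41→GT-25 = 0.452962 rad  (haversine)
θ₁₃ = bearing MOOR-41→GT-25 = 33.418°,  θ₁₂ = bearing MOOR-41→BB2 = 219.250°
dₓₜ = R·arcsin(sin δ₁₃ · sin(θ₁₃ − θ₁₂)) = 6378.14·arcsin(0.43763·sin(-185.831°)) = 283.683 km
|dₓₜ| = 283.683 km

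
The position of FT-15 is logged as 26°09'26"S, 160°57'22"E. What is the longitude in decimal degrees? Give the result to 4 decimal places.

160.9561°E

160° + 57′/60 + 22″/3600 = 160 + 0.95000 + 0.00611 = 160.9561°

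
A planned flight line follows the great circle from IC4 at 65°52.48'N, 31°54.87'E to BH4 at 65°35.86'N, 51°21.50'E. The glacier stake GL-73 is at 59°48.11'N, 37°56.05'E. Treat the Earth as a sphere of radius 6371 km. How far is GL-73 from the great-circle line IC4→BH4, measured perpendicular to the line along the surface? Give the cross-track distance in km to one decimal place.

IC4: φ = +65.87467°, λ = +31.91450°
BH4: φ = +65.59767°, λ = +51.35833°
GL-73: φ = +59.80183°, λ = +37.93417°
δ₁₃ = central angle IC4→GL-73 = 0.116215 rad  (haversine)
θ₁₃ = bearing IC4→GL-73 = 152.941°,  θ₁₂ = bearing IC4→BH4 = 83.089°
dₓₜ = R·arcsin(sin δ₁₃ · sin(θ₁₃ − θ₁₂)) = 6371·arcsin(0.11595·sin(69.852°)) = 694.913 km
|dₓₜ| = 694.913 km

694.9 km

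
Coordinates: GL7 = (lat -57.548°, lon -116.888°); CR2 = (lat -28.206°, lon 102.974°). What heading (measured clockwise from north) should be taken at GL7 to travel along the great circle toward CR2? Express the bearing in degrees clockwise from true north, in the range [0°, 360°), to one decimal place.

Δλ = -140.1380°
y = sin Δλ · cos φ₂ = -0.564832
x = cos φ₁ sin φ₂ − sin φ₁ cos φ₂ cos Δλ = -0.824427
θ = atan2(y, x) = -145.5842° → 214.4158° (mod 360°)

214.4°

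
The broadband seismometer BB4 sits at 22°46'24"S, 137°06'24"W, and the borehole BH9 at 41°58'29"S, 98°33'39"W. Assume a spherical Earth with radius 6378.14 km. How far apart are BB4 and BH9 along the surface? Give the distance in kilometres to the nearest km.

BB4: φ = -22.77333°, λ = -137.10667°
BH9: φ = -41.97472°, λ = -98.56083°
Δφ = -19.2014°,  Δλ = 38.5458°
a = sin²(Δφ/2) + cos φ₁ cos φ₂ sin²(Δλ/2) = 0.102496
c = 2·arcsin(√a) = 0.651775 rad = 37.3440°
d = R·c = 6378.14 × 0.651775 = 4157.1 km

4157 km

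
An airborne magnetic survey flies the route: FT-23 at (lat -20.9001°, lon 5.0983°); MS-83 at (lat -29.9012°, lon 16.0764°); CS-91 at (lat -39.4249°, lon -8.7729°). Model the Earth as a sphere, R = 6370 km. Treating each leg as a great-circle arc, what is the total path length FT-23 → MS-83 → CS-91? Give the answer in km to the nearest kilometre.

3983 km

FT-23→MS-83: c = 0.233489 rad, d = 1487.32 km
MS-83→CS-91: c = 0.391808 rad, d = 2495.82 km
Total = 1487.32 + 2495.82 = 3983.14 km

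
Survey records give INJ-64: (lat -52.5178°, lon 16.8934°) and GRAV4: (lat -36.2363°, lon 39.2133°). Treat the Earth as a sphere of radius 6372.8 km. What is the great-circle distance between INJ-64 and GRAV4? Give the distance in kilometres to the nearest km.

2515 km

Δφ = 16.2815°,  Δλ = 22.3199°
a = sin²(Δφ/2) + cos φ₁ cos φ₂ sin²(Δλ/2) = 0.038439
c = 2·arcsin(√a) = 0.394672 rad = 22.6131°
d = R·c = 6372.8 × 0.394672 = 2515.2 km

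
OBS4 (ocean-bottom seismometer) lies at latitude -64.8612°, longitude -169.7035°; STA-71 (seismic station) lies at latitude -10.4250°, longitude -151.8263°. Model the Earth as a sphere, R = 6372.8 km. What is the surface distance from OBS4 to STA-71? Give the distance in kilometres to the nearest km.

Δφ = 54.4362°,  Δλ = 17.8772°
a = sin²(Δφ/2) + cos φ₁ cos φ₂ sin²(Δλ/2) = 0.219282
c = 2·arcsin(√a) = 0.974676 rad = 55.8448°
d = R·c = 6372.8 × 0.974676 = 6211.4 km

6211 km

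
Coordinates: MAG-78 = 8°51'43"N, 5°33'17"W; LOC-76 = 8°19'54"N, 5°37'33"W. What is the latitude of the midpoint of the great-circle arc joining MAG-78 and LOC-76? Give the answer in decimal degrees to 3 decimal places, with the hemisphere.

MAG-78: φ = +8.86194°, λ = -5.55472°
LOC-76: φ = +8.33167°, λ = -5.62583°
Bx = cos φ₂ cos Δλ = 0.989445,  By = cos φ₂ sin Δλ = -0.001228
φₘ = atan2(sin φ₁ + sin φ₂, √((cos φ₁ + Bx)² + By²)) = 8.59681°
λₘ = λ₁ + atan2(By, cos φ₁ + Bx) = -5.59030°

8.597°N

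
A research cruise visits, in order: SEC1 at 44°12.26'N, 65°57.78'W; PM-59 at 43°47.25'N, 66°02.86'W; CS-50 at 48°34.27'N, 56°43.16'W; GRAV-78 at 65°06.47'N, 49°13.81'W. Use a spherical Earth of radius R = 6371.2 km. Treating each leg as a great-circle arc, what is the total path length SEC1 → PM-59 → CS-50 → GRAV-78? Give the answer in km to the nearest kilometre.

SEC1: φ = +44.20433°, λ = -65.96300°
PM-59: φ = +43.78750°, λ = -66.04767°
CS-50: φ = +48.57117°, λ = -56.71933°
GRAV-78: φ = +65.10783°, λ = -49.23017°
SEC1→PM-59: c = 0.007352 rad, d = 46.84 km
PM-59→CS-50: c = 0.140117 rad, d = 892.71 km
CS-50→GRAV-78: c = 0.296852 rad, d = 1891.31 km
Total = 46.84 + 892.71 + 1891.31 = 2830.86 km

2831 km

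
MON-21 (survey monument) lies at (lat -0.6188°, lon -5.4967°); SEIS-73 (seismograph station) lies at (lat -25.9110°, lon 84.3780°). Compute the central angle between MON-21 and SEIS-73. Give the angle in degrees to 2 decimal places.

Δφ = -25.2922°,  Δλ = 89.8747°
a = sin²(Δφ/2) + cos φ₁ cos φ₂ sin²(Δλ/2) = 0.496657
c = 2·arcsin(√a) = 1.564110 rad = 89.6169°

89.62°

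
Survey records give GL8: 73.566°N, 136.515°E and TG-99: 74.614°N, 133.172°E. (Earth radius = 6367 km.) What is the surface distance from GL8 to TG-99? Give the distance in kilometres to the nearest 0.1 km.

Δφ = 1.0480°,  Δλ = -3.3430°
a = sin²(Δφ/2) + cos φ₁ cos φ₂ sin²(Δλ/2) = 0.000148
c = 2·arcsin(√a) = 0.024291 rad = 1.3918°
d = R·c = 6367 × 0.024291 = 154.7 km

154.7 km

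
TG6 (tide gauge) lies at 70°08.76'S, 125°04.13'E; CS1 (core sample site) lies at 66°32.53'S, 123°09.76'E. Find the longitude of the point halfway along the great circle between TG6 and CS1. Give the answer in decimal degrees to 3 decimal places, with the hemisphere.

124.040°E

TG6: φ = -70.14600°, λ = +125.06883°
CS1: φ = -66.54217°, λ = +123.16267°
Bx = cos φ₂ cos Δλ = 0.397854,  By = cos φ₂ sin Δλ = -0.013241
φₘ = atan2(sin φ₁ + sin φ₂, √((cos φ₁ + Bx)² + By²)) = -68.34679°
λₘ = λ₁ + atan2(By, cos φ₁ + Bx) = 124.04023°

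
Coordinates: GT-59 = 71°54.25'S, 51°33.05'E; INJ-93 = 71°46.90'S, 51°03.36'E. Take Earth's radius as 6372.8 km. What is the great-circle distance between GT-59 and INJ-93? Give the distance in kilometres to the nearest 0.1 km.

GT-59: φ = -71.90417°, λ = +51.55083°
INJ-93: φ = -71.78167°, λ = +51.05600°
Δφ = 0.1225°,  Δλ = -0.4948°
a = sin²(Δφ/2) + cos φ₁ cos φ₂ sin²(Δλ/2) = 0.000003
c = 2·arcsin(√a) = 0.003437 rad = 0.1969°
d = R·c = 6372.8 × 0.003437 = 21.9 km

21.9 km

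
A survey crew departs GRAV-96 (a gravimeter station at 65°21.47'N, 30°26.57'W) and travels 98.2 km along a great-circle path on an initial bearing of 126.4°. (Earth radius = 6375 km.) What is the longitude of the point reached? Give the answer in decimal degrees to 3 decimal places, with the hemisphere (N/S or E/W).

28.773°W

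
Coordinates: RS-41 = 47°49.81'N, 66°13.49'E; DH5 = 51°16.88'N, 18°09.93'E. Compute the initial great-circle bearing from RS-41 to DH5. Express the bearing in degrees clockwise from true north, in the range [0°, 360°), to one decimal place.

RS-41: φ = +47.83017°, λ = +66.22483°
DH5: φ = +51.28133°, λ = +18.16550°
Δλ = -48.0593°
y = sin Δλ · cos φ₂ = -0.465268
x = cos φ₁ sin φ₂ − sin φ₁ cos φ₂ cos Δλ = 0.213943
θ = atan2(y, x) = -65.3057° → 294.6943° (mod 360°)

294.7°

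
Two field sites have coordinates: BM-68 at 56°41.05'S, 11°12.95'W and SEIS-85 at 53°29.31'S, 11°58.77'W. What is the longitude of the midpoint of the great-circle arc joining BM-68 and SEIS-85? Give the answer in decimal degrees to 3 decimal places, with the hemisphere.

BM-68: φ = -56.68417°, λ = -11.21583°
SEIS-85: φ = -53.48850°, λ = -11.97950°
Bx = cos φ₂ cos Δλ = 0.594931,  By = cos φ₂ sin Δλ = -0.007930
φₘ = atan2(sin φ₁ + sin φ₂, √((cos φ₁ + Bx)² + By²)) = -55.08693°
λₘ = λ₁ + atan2(By, cos φ₁ + Bx) = -11.61293°

11.613°W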